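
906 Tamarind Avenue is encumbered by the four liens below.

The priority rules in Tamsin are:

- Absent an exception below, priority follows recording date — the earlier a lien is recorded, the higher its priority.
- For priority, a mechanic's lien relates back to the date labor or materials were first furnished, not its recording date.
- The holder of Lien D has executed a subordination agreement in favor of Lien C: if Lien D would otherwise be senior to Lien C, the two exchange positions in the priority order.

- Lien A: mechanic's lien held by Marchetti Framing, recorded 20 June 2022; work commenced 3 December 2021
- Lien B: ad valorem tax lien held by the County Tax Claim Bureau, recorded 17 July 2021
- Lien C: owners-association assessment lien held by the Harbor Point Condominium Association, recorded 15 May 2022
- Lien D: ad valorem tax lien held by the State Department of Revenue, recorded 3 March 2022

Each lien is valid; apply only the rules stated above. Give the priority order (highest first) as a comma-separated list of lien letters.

B, A, C, D

Effective dates: A relates back to 3 December 2021 (work commenced).
Sorted by effective date: B (17 July 2021), A (3 December 2021), D (3 March 2022), C (15 May 2022).
The subordination applies — D was senior to C — so D and C swap.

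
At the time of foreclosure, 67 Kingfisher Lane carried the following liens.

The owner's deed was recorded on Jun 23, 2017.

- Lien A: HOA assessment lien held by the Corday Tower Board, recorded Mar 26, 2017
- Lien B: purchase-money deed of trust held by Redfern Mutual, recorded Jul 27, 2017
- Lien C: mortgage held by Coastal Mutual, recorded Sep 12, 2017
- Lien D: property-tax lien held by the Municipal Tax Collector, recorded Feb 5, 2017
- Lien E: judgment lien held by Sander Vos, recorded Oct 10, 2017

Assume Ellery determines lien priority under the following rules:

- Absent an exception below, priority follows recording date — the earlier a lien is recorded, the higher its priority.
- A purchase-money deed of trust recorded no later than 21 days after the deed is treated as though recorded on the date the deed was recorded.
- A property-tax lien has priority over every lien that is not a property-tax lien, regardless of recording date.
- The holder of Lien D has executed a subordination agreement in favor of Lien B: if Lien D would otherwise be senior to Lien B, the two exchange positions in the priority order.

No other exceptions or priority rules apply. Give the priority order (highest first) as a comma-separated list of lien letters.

Effective dates after the stated exceptions: B missed the 21-day window (34 days after the deed), so its recording date stands.
D is a property-tax lien, so it outranks all other liens regardless of date.
Remaining liens by effective date: A (Mar 26, 2017), B (Jul 27, 2017), C (Sep 12, 2017), E (Oct 10, 2017).
D is senior to B before the subordination, so the two trade places.

B, A, D, C, E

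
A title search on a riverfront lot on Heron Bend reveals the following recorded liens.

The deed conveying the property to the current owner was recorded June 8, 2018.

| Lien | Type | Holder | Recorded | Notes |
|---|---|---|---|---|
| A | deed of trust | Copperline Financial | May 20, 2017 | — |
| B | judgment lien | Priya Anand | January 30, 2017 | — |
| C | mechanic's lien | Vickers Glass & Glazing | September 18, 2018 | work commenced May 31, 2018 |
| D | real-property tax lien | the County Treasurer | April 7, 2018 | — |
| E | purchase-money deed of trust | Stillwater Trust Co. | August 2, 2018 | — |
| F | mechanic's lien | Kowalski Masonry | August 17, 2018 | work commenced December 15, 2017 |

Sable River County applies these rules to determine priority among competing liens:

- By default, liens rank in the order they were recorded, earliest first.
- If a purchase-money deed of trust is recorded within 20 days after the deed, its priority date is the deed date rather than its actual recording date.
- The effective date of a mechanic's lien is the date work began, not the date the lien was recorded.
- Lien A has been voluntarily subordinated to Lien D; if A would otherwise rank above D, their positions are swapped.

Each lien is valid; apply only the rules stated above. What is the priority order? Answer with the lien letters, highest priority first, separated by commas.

Adjusting effective dates: C is treated as recorded May 31, 2018, the work-commencement date; E was recorded 55 days after the deed, outside the 20-day window, so it keeps its recording date; F is treated as recorded December 15, 2017, the work-commencement date.
By effective date: B (January 30, 2017), A (May 20, 2017), F (December 15, 2017), D (April 7, 2018), C (May 31, 2018), E (August 2, 2018).
Because A would otherwise rank above D, the subordination swaps them.

B, D, F, A, C, E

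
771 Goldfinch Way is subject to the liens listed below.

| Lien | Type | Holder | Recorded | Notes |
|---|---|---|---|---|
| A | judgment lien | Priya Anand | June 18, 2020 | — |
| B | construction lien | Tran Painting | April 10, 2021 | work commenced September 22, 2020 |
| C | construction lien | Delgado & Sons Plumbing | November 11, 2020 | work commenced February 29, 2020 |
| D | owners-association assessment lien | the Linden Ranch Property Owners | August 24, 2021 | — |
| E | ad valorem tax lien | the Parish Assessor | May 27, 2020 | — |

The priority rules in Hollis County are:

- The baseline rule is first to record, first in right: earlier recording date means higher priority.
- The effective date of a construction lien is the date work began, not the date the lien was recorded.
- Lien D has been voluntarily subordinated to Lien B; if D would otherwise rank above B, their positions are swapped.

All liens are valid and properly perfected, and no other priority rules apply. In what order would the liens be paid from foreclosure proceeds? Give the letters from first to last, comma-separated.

Effective dates: B's effective date is September 22, 2020, when work began; C relates back to February 29, 2020 (work commenced).
Sorted by effective date: C (February 29, 2020), E (May 27, 2020), A (June 18, 2020), B (September 22, 2020), D (August 24, 2021).
D already ranks below B; the subordination has no effect.

C, E, A, B, D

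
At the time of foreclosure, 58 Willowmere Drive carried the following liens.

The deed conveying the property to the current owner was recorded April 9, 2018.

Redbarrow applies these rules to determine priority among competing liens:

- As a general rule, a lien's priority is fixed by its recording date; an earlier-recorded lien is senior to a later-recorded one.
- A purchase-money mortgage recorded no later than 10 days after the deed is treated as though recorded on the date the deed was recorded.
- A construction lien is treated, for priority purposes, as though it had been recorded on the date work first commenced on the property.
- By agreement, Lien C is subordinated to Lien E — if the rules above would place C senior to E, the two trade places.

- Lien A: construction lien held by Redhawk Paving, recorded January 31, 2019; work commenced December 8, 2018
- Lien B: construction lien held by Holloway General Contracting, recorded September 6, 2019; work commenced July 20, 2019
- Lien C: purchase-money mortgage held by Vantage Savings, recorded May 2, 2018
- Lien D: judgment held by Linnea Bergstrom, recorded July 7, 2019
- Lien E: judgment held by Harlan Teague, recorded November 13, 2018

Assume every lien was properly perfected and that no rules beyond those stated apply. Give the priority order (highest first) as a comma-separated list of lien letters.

Adjusting effective dates: A relates back to December 8, 2018 (work commenced); B's effective date is July 20, 2019, when work began; C missed the 10-day window (23 days after the deed), so its recording date stands.
Sorted by effective date: C (May 2, 2018), E (November 13, 2018), A (December 8, 2018), D (July 7, 2019), B (July 20, 2019).
C is senior to E before the subordination, so the two trade places.

E, C, A, D, B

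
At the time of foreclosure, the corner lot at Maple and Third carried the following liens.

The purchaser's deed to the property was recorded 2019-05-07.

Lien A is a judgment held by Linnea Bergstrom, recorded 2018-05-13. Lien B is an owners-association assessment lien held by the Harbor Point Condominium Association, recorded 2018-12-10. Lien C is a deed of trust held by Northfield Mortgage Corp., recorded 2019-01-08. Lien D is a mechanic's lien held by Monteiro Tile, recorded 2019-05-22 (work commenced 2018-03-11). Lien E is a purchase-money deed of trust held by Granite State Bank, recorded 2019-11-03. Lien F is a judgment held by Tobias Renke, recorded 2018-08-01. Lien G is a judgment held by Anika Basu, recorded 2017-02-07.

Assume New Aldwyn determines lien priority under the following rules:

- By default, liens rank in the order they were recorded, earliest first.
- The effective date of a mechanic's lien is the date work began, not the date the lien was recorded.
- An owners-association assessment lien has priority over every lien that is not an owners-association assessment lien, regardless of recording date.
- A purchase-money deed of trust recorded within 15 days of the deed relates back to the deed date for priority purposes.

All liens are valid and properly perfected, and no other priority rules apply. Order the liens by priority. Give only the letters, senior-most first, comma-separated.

B, G, D, A, F, C, E

Adjusting effective dates: D relates back to 2018-03-11 (work commenced); E missed the 15-day window (180 days after the deed), so its recording date stands.
B is an owners-association assessment lien and takes priority over every other lien.
Ordering the rest by effective date: G (2017-02-07), D (2018-03-11), A (2018-05-13), F (2018-08-01), C (2019-01-08), E (2019-11-03).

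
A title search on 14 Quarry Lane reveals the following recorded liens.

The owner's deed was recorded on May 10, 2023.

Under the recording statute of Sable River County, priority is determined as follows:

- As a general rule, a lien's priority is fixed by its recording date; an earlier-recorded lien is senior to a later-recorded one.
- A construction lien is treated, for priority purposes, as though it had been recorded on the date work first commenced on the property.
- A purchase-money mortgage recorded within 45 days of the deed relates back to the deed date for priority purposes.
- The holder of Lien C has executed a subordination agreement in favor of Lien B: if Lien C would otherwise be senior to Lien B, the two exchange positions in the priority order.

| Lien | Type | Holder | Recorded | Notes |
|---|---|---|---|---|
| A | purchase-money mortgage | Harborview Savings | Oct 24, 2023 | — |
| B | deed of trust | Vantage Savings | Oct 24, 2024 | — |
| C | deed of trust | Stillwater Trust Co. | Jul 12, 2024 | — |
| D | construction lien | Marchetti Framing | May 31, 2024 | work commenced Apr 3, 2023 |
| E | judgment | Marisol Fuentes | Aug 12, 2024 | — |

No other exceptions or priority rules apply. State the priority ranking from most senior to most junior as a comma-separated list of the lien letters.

Effective dates: A missed the 45-day window (167 days after the deed), so its recording date stands; D relates back to Apr 3, 2023 (work commenced).
By effective date, earliest first: D (Apr 3, 2023), A (Oct 24, 2023), C (Jul 12, 2024), E (Aug 12, 2024), B (Oct 24, 2024).
Because C would otherwise rank above B, the subordination swaps them.

D, A, B, E, C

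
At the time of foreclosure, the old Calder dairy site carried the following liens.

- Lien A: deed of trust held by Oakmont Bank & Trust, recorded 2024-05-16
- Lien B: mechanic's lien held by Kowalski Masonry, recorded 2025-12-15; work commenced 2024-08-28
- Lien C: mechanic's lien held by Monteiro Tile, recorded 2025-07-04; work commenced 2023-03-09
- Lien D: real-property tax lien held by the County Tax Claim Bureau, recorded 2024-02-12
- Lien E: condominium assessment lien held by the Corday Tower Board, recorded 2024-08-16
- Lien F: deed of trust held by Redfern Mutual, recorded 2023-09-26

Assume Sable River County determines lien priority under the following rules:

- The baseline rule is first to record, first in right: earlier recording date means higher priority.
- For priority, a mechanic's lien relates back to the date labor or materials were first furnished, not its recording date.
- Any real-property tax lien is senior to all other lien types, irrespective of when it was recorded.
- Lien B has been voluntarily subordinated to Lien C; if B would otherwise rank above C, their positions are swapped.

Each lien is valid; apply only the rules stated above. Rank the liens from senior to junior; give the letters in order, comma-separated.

Effective dates: B is treated as recorded 2024-08-28, the work-commencement date; C's effective date is 2023-03-09, when work began.
D, as a real-property tax lien, has superpriority and ranks first.
Remaining liens by effective date: C (2023-03-09), F (2023-09-26), A (2024-05-16), E (2024-08-16), B (2024-08-28).
Since B is not senior to C, the subordination leaves the order unchanged.

D, C, F, A, E, B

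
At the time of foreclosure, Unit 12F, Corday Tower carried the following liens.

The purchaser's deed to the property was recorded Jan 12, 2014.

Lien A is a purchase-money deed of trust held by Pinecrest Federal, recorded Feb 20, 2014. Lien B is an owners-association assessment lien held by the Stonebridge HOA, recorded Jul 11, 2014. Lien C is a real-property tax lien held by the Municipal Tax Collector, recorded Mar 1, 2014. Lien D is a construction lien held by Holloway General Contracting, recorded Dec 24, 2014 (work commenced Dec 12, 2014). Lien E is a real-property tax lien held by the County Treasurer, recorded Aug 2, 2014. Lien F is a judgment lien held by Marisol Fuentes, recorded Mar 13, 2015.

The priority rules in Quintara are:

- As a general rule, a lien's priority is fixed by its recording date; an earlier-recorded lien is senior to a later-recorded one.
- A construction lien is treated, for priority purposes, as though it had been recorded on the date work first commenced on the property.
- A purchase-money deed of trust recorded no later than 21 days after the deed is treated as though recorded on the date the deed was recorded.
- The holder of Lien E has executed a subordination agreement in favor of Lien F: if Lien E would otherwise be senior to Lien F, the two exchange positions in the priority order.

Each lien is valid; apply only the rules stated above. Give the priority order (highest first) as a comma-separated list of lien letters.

Effective dates: A was recorded 39 days after the deed, outside the 21-day window, so it keeps its recording date; D is treated as recorded Dec 12, 2014, the work-commencement date.
Sorted by effective date: A (Feb 20, 2014), C (Mar 1, 2014), B (Jul 11, 2014), E (Aug 2, 2014), D (Dec 12, 2014), F (Mar 13, 2015).
The subordination applies — E was senior to F — so E and F swap.

A, C, B, F, D, E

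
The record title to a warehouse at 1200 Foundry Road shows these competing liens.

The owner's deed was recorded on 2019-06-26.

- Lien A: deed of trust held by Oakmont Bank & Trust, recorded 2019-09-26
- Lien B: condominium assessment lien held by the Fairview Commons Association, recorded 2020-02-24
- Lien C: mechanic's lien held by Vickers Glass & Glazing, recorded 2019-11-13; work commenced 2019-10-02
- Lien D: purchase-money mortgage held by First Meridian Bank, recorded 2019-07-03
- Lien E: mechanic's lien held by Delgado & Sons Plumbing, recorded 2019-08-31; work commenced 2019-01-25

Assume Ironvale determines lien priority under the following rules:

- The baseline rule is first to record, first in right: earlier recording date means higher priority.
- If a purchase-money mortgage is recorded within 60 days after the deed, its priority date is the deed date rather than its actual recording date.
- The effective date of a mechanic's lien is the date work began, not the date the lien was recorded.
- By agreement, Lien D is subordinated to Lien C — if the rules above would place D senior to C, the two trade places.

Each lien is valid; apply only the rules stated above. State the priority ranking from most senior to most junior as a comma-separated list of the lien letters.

E, C, A, D, B

Effective dates after the stated exceptions: C is treated as recorded 2019-10-02, the work-commencement date; D's effective date is the deed date, 2019-06-26; E relates back to 2019-01-25 (work commenced).
By effective date, earliest first: E (2019-01-25), D (2019-06-26), A (2019-09-26), C (2019-10-02), B (2020-02-24).
D is senior to C before the subordination, so the two trade places.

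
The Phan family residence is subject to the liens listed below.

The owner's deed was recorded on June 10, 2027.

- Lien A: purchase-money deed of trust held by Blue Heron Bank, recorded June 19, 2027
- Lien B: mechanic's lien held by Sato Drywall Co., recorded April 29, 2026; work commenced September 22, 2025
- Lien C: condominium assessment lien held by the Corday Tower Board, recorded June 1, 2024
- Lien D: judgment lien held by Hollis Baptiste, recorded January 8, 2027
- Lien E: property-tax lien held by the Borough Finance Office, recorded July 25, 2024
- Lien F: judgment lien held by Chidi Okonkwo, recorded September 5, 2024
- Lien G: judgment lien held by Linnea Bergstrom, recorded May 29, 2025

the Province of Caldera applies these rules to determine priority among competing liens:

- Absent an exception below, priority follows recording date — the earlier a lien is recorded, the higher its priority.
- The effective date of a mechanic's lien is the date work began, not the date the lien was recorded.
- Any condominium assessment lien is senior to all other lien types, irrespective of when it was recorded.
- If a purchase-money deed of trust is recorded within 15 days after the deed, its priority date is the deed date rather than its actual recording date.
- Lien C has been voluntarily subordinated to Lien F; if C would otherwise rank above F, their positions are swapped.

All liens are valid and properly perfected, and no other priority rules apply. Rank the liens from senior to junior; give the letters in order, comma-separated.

Effective dates: A's effective date is the deed date, June 10, 2027; B's effective date is September 22, 2025, when work began.
C, as a condominium assessment lien, has superpriority and ranks first.
The other liens, earliest effective date first: E (July 25, 2024), F (September 5, 2024), G (May 29, 2025), B (September 22, 2025), D (January 8, 2027), A (June 10, 2027).
C is senior to F before the subordination, so the two trade places.

F, E, C, G, B, D, A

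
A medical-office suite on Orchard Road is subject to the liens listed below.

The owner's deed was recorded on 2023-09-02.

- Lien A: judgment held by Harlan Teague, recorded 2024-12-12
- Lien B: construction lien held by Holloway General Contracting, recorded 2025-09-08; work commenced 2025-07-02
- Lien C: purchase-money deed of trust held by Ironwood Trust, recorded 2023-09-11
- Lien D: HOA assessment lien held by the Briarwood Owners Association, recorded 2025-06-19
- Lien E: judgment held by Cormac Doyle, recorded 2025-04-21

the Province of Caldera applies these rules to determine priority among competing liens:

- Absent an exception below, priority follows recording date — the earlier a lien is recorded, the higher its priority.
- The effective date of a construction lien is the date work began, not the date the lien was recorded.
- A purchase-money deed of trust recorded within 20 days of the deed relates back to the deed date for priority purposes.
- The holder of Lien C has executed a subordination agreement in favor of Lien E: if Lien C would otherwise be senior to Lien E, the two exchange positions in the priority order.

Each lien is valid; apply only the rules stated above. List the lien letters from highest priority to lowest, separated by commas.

Effective dates after the stated exceptions: B relates back to 2025-07-02 (work commenced); C was recorded within the 20-day window, so its effective date is the deed date 2023-09-02.
Ordering by effective date: C (2023-09-02), A (2024-12-12), E (2025-04-21), D (2025-06-19), B (2025-07-02).
The subordination applies — C was senior to E — so C and E swap.

E, A, C, D, B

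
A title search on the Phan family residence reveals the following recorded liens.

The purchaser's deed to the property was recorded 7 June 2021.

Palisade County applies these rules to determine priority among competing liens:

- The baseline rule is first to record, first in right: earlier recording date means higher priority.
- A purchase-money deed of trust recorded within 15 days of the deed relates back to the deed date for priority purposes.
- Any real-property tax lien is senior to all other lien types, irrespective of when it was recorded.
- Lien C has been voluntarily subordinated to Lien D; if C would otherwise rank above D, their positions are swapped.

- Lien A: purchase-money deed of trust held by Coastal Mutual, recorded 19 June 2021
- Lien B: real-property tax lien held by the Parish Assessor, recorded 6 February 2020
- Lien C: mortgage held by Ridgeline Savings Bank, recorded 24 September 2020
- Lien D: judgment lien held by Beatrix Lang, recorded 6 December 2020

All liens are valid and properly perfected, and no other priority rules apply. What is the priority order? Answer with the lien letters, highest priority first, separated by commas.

B, D, C, A

First, effective dates: A's effective date is the deed date, 7 June 2021.
B is a real-property tax lien and takes priority over every other lien.
Remaining liens by effective date: C (24 September 2020), D (6 December 2020), A (7 June 2021).
The subordination applies — C was senior to D — so C and D swap.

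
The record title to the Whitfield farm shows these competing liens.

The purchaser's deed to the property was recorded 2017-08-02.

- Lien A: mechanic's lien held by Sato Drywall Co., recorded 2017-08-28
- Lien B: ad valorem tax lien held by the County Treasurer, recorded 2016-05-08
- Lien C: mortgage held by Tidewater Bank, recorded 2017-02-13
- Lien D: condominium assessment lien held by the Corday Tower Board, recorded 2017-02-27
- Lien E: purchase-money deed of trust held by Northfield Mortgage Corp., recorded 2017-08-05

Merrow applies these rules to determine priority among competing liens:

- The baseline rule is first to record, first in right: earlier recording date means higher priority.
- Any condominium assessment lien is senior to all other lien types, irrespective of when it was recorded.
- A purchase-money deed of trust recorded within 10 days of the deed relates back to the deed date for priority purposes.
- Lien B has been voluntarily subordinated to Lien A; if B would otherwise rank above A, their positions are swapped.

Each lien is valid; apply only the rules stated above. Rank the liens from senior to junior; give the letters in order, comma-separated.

D, A, C, E, B

First, effective dates: E's effective date is the deed date, 2017-08-02.
D, as a condominium assessment lien, has superpriority and ranks first.
The other liens, earliest effective date first: B (2016-05-08), C (2017-02-13), E (2017-08-02), A (2017-08-28).
B is senior to A before the subordination, so the two trade places.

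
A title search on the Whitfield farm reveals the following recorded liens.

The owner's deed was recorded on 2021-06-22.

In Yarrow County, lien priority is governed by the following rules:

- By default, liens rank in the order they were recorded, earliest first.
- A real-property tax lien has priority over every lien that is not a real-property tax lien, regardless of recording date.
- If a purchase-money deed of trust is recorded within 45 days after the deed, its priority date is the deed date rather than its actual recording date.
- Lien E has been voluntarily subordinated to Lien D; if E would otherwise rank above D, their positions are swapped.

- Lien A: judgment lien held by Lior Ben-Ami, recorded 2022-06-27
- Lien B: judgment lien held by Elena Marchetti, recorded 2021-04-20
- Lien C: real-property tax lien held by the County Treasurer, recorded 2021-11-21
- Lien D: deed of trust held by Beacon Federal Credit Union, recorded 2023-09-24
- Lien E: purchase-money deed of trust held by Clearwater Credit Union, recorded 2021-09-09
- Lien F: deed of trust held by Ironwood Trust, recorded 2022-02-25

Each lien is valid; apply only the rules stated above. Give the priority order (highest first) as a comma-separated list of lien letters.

Effective dates after the stated exceptions: E was recorded 79 days after the deed, outside the 45-day window, so it keeps its recording date.
C is a real-property tax lien and takes priority over every other lien.
Remaining liens by effective date: B (2021-04-20), E (2021-09-09), F (2022-02-25), A (2022-06-27), D (2023-09-24).
Because E would otherwise rank above D, the subordination swaps them.

C, B, D, F, A, E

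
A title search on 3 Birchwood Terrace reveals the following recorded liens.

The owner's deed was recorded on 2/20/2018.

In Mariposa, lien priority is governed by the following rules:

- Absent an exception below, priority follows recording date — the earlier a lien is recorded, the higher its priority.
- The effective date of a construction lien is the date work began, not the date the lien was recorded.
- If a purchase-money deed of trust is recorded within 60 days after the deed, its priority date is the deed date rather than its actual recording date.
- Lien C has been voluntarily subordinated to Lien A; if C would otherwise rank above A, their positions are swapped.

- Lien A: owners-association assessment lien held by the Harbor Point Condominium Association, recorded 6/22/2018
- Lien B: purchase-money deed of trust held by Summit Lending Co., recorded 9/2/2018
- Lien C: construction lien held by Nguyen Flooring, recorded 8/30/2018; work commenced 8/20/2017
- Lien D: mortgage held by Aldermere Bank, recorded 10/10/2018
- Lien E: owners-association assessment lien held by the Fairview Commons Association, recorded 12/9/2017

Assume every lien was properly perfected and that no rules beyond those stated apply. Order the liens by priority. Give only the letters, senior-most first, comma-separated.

A, E, C, B, D

Effective dates: B was recorded 194 days after the deed, outside the 60-day window, so it keeps its recording date; C is treated as recorded 8/20/2017, the work-commencement date.
By effective date, earliest first: C (8/20/2017), E (12/9/2017), A (6/22/2018), B (9/2/2018), D (10/10/2018).
The subordination applies — C was senior to A — so C and A swap.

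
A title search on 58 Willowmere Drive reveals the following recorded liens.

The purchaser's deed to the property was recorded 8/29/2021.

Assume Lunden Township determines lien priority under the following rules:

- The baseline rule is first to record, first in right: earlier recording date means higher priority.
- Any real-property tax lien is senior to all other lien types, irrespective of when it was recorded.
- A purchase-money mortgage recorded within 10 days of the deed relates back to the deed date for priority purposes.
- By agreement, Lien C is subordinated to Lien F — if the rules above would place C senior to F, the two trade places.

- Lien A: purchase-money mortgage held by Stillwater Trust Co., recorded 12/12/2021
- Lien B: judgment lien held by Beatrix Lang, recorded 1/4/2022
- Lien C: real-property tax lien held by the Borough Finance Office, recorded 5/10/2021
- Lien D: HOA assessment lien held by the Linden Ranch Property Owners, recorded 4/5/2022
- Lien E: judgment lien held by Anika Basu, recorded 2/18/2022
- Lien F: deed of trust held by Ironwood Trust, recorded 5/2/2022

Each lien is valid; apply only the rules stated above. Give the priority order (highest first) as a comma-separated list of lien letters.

F, A, B, E, D, C

Adjusting effective dates: A missed the 10-day window (105 days after the deed), so its recording date stands.
C is a real-property tax lien, so it outranks all other liens regardless of date.
Ordering the rest by effective date: A (12/12/2021), B (1/4/2022), E (2/18/2022), D (4/5/2022), F (5/2/2022).
C is senior to F before the subordination, so the two trade places.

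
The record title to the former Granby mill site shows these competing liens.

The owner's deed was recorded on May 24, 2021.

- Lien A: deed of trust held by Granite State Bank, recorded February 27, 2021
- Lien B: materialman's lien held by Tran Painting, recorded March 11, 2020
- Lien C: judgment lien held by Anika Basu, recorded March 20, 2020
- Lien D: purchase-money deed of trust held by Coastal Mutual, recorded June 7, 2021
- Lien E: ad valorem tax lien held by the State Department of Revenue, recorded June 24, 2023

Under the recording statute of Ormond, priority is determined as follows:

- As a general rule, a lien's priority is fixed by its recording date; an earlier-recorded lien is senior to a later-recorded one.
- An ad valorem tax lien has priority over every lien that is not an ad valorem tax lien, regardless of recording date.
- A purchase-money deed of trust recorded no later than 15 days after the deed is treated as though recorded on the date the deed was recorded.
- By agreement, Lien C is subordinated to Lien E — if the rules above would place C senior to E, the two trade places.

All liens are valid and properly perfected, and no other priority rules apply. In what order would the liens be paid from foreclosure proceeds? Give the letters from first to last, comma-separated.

E, B, C, A, D

Effective dates after the stated exceptions: D's effective date is the deed date, May 24, 2021.
E is an ad valorem tax lien, so it outranks all other liens regardless of date.
Remaining liens by effective date: B (March 11, 2020), C (March 20, 2020), A (February 27, 2021), D (May 24, 2021).
Since C is not senior to E, the subordination leaves the order unchanged.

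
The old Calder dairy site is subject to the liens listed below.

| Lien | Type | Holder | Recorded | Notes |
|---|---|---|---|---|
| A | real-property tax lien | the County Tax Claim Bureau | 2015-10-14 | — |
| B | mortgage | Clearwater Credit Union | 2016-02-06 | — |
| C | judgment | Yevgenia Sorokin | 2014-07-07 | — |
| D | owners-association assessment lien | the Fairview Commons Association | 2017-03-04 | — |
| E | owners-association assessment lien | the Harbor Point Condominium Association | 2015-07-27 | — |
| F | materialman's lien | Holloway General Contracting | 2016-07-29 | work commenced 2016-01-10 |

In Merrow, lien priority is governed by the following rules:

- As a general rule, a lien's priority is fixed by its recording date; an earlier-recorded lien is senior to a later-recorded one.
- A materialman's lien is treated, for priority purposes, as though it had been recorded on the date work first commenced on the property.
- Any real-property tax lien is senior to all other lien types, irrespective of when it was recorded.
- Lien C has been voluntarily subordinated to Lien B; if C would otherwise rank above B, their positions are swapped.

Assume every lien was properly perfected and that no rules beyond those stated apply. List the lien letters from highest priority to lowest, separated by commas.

Adjusting effective dates: F relates back to 2016-01-10 (work commenced).
A is a real-property tax lien, so it outranks all other liens regardless of date.
Ordering the rest by effective date: C (2014-07-07), E (2015-07-27), F (2016-01-10), B (2016-02-06), D (2017-03-04).
Because C would otherwise rank above B, the subordination swaps them.

A, B, E, F, C, D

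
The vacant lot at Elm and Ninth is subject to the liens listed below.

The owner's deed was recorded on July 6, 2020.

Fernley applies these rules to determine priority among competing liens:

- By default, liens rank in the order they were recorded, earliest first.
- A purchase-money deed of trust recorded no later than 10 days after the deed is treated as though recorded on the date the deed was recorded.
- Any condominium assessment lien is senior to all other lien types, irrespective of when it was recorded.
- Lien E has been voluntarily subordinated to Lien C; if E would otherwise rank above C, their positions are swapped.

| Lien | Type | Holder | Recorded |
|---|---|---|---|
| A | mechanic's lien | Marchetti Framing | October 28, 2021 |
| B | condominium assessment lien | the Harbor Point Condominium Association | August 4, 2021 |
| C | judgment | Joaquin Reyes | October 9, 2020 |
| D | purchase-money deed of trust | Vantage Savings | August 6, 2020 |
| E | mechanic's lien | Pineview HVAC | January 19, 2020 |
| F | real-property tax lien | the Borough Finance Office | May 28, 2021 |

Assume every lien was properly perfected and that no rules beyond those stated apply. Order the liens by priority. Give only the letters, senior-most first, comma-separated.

B, C, D, E, F, A

Effective dates: D was recorded 31 days after the deed — beyond 10 days — so no relation-back applies.
B is a condominium assessment lien and takes priority over every other lien.
Remaining liens by effective date: E (January 19, 2020), D (August 6, 2020), C (October 9, 2020), F (May 28, 2021), A (October 28, 2021).
Because E would otherwise rank above C, the subordination swaps them.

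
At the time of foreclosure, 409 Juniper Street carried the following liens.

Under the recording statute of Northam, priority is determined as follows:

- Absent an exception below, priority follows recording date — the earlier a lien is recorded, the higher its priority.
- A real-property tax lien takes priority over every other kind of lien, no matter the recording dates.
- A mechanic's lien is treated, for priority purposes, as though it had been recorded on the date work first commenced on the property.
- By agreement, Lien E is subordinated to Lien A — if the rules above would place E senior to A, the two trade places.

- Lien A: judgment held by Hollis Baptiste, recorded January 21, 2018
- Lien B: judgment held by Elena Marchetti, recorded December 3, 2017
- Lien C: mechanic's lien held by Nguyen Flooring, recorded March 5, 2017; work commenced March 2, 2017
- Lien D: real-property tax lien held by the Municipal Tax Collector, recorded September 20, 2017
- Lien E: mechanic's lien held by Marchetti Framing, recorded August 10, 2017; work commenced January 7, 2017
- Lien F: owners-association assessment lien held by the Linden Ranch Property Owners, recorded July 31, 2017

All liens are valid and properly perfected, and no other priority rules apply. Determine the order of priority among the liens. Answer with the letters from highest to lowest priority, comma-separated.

D, A, C, F, B, E

Effective dates after the stated exceptions: C's effective date is March 2, 2017, when work began; E is treated as recorded January 7, 2017, the work-commencement date.
D is a real-property tax lien, so it outranks all other liens regardless of date.
Remaining liens by effective date: E (January 7, 2017), C (March 2, 2017), F (July 31, 2017), B (December 3, 2017), A (January 21, 2018).
E is senior to A before the subordination, so the two trade places.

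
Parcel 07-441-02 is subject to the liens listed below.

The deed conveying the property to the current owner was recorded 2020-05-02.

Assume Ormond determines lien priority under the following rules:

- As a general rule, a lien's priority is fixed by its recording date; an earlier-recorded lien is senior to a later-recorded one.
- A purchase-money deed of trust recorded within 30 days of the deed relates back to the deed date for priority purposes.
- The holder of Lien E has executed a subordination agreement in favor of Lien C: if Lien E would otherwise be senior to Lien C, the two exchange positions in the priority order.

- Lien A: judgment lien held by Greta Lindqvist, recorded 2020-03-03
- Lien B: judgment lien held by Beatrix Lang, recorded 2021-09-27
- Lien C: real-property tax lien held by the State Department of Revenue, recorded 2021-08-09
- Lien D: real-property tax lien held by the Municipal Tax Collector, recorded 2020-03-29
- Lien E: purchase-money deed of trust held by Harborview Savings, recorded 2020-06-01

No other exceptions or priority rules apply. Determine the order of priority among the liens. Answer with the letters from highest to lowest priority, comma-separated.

Effective dates: E relates back to the deed date 2020-05-02.
Sorted by effective date: A (2020-03-03), D (2020-03-29), E (2020-05-02), C (2021-08-09), B (2021-09-27).
E is senior to C before the subordination, so the two trade places.

A, D, C, E, B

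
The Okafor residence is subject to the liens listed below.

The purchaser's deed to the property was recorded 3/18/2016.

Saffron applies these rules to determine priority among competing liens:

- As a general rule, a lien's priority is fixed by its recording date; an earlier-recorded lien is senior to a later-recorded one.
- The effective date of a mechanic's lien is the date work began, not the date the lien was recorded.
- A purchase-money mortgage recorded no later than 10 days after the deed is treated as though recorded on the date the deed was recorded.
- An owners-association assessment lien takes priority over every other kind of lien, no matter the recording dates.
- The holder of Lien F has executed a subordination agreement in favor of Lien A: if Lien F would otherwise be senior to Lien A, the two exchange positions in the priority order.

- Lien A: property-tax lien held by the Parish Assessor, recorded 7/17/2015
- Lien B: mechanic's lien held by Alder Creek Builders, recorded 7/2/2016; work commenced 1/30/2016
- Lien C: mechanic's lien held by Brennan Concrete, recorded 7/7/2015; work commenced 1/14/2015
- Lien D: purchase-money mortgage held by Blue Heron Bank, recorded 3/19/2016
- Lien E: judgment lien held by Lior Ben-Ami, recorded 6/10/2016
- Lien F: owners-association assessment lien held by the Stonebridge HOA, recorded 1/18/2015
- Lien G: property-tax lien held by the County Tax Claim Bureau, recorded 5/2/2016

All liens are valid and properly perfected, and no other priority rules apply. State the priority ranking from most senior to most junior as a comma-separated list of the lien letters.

A, C, F, B, D, G, E

Effective dates after the stated exceptions: B is treated as recorded 1/30/2016, the work-commencement date; C's effective date is 1/14/2015, when work began; D relates back to the deed date 3/18/2016.
F, as an owners-association assessment lien, has superpriority and ranks first.
The other liens, earliest effective date first: C (1/14/2015), A (7/17/2015), B (1/30/2016), D (3/18/2016), G (5/2/2016), E (6/10/2016).
F would otherwise be senior to A, so under the subordination agreement F and A exchange positions.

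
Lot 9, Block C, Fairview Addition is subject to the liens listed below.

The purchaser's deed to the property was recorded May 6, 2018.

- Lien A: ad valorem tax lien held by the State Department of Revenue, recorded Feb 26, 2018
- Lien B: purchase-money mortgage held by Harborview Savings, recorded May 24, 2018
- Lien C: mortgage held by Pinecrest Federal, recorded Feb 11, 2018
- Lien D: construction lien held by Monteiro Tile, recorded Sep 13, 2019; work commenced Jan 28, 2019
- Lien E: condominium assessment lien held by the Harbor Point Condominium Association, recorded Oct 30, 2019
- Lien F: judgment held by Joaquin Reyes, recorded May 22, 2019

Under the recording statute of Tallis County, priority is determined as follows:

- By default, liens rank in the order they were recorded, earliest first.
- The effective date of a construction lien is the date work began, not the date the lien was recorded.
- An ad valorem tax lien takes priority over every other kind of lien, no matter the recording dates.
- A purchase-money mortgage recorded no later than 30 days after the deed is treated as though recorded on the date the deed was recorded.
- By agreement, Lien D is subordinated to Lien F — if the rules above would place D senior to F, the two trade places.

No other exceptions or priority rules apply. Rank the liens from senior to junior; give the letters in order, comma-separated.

A, C, B, F, D, E

First, effective dates: B's effective date is the deed date, May 6, 2018; D is treated as recorded Jan 28, 2019, the work-commencement date.
A, as an ad valorem tax lien, has superpriority and ranks first.
The other liens, earliest effective date first: C (Feb 11, 2018), B (May 6, 2018), D (Jan 28, 2019), F (May 22, 2019), E (Oct 30, 2019).
D is senior to F before the subordination, so the two trade places.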